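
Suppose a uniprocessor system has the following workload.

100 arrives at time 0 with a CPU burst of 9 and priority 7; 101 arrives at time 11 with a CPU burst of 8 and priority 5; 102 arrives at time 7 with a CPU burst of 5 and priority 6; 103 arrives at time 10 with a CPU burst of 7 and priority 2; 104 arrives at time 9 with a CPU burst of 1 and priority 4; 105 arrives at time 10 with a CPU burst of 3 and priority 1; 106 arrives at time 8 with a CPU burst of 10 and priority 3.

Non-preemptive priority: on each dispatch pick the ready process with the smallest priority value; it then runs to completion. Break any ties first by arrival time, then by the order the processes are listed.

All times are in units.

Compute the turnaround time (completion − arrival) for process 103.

Schedule: | 100 0-9 | 106 9-19 | 105 19-22 | 103 22-29 | 104 29-30 | 101 30-38 | 102 38-43 |
Completion: 100=9  101=38  102=43  103=29  104=30  105=22  106=19
Turnaround (C−A): 100=9  101=27  102=36  103=19  104=21  105=12  106=11
Turnaround(103) = completion − arrival = 29 − 10 = 19

19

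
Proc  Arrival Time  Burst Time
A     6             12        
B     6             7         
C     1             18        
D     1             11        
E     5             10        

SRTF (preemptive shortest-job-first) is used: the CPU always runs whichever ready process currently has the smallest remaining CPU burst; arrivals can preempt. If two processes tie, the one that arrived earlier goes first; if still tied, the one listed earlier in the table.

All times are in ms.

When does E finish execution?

Schedule: | idle 0-1 | D 1-12 | B 12-19 | E 19-29 | A 29-41 | C 41-59 |
Completion: A=41  B=19  C=59  D=12  E=29
Turnaround (C−A): A=35  B=13  C=58  D=11  E=24

29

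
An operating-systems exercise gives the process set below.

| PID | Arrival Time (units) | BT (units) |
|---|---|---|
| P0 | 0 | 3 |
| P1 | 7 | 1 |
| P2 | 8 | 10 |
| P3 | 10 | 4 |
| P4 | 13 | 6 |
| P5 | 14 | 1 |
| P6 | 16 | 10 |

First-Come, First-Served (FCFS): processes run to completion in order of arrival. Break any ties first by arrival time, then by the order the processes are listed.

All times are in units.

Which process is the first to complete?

Schedule: | P0 0-3 | idle 3-7 | P1 7-8 | P2 8-18 | P3 18-22 | P4 22-28 | P5 28-29 | P6 29-39 |
Completion: P0=3  P1=8  P2=18  P3=22  P4=28  P5=29  P6=39
Turnaround (C−A): P0=3  P1=1  P2=10  P3=12  P4=15  P5=15  P6=23
Finish order: P0 → P1 → P2 → P3 → P4 → P5 → P6

P0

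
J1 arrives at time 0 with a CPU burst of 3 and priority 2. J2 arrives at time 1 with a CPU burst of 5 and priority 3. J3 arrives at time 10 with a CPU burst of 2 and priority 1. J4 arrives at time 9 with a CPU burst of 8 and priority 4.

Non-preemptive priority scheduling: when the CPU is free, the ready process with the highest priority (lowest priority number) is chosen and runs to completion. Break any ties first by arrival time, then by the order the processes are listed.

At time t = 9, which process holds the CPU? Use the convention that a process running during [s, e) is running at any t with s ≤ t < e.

Schedule: | J1 0-3 | J2 3-8 | idle 8-9 | J4 9-17 | J3 17-19 |
Completion: J1=3  J2=8  J3=19  J4=17
Turnaround (C−A): J1=3  J2=7  J3=9  J4=8

J4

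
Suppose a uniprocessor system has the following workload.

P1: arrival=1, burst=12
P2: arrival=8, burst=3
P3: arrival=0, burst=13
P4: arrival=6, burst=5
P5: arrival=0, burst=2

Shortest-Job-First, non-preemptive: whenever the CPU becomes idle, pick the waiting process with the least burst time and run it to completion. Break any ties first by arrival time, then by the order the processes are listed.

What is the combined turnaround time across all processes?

Gantt: | P5 0-2 | P1 2-14 | P2 14-17 | P4 17-22 | P3 22-35 |
Completion: P1=14  P2=17  P3=35  P4=22  P5=2
Turnaround (C−A): P1=13  P2=9  P3=35  P4=16  P5=2
Turnaround = completion − arrival: P1=13, P2=9, P3=35, P4=16, P5=2
Total turnaround = 13 + 9 + 35 + 16 + 2 = 75

75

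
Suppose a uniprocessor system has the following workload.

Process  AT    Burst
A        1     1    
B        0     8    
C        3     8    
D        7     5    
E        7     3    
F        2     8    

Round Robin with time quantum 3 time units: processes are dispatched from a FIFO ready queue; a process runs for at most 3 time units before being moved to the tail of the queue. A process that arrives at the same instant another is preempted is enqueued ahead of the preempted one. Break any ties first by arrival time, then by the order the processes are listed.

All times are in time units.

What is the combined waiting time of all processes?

90

Timeline: | B 0-3 | A 3-4 | F 4-7 | C 7-10 | B 10-13 | D 13-16 | E 16-19 | F 19-22 | C 22-25 | B 25-27 | D 27-29 | F 29-31 | C 31-33 |
Completion: A=4  B=27  C=33  D=29  E=19  F=31
Turnaround (C−A): A=3  B=27  C=30  D=22  E=12  F=29
Waiting = turnaround − burst: A=2, B=19, C=22, D=17, E=9, F=21
Total waiting = 2 + 19 + 22 + 17 + 9 + 21 = 90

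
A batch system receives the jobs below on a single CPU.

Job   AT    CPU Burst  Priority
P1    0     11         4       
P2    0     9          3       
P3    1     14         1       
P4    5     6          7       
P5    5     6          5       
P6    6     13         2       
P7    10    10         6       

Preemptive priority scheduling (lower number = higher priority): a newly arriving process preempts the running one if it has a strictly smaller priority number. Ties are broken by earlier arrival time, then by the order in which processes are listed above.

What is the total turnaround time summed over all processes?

284

Gantt: | P2 0-1 | P3 1-15 | P6 15-28 | P2 28-36 | P1 36-47 | P5 47-53 | P7 53-63 | P4 63-69 |
Completion: P1=47  P2=36  P3=15  P4=69  P5=53  P6=28  P7=63
Turnaround (C−A): P1=47  P2=36  P3=14  P4=64  P5=48  P6=22  P7=53
Turnaround = completion − arrival: P1=47, P2=36, P3=14, P4=64, P5=48, P6=22, P7=53
Total turnaround = 47 + 36 + 14 + 64 + 48 + 22 + 53 = 284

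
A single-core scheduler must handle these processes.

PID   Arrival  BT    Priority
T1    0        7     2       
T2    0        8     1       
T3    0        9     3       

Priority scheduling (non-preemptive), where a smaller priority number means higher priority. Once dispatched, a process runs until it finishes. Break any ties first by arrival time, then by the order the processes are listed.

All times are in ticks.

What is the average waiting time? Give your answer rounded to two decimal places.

Timeline: | T2 0-8 | T1 8-15 | T3 15-24 |
Completion: T1=15  T2=8  T3=24
Waiting times: T1=8, T2=0, T3=15
Average waiting = (8+0+15) / 3 = 23/3 = 7.67

7.67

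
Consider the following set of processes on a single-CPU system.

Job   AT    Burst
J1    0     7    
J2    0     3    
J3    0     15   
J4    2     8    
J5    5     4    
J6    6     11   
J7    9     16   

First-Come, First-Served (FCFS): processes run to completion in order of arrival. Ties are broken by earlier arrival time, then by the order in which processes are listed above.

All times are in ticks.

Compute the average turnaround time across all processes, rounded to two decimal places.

28.86

Timeline: | J1 0-7 | J2 7-10 | J3 10-25 | J4 25-33 | J5 33-37 | J6 37-48 | J7 48-64 |
Completion: J1=7  J2=10  J3=25  J4=33  J5=37  J6=48  J7=64
Turnaround times: J1=7, J2=10, J3=25, J4=31, J5=32, J6=42, J7=55
Average turnaround = (7+10+25+31+32+42+55) / 7 = 202/7 = 28.86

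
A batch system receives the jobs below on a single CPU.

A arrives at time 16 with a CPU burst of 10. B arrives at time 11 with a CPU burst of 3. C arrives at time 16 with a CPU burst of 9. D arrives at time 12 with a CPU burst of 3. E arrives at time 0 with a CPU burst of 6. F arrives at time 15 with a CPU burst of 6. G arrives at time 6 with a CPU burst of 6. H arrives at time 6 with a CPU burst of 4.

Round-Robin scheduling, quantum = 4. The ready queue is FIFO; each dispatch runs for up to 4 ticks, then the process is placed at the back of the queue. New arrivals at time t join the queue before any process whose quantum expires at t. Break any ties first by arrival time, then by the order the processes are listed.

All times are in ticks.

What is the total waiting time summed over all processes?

77

Gantt: | E 0-6 | G 6-10 | H 10-14 | G 14-16 | B 16-19 | D 19-22 | F 22-26 | A 26-30 | C 30-34 | F 34-36 | A 36-40 | C 40-44 | A 44-46 | C 46-47 |
Completion: A=46  B=19  C=47  D=22  E=6  F=36  G=16  H=14
Turnaround (C−A): A=30  B=8  C=31  D=10  E=6  F=21  G=10  H=8
Waiting = turnaround − burst: A=20, B=5, C=22, D=7, E=0, F=15, G=4, H=4
Total waiting = 20 + 5 + 22 + 7 + 0 + 15 + 4 + 4 = 77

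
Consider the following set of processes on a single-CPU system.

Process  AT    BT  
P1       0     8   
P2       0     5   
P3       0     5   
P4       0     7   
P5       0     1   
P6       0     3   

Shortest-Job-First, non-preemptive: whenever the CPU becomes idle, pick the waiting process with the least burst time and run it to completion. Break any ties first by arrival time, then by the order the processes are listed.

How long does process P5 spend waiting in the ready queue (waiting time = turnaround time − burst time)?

0

Gantt: | P5 0-1 | P6 1-4 | P2 4-9 | P3 9-14 | P4 14-21 | P1 21-29 |
Completion: P1=29  P2=9  P3=14  P4=21  P5=1  P6=4
Turnaround (C−A): P1=29  P2=9  P3=14  P4=21  P5=1  P6=4
Waiting(P5) = turnaround − burst = 1 − 1 = 0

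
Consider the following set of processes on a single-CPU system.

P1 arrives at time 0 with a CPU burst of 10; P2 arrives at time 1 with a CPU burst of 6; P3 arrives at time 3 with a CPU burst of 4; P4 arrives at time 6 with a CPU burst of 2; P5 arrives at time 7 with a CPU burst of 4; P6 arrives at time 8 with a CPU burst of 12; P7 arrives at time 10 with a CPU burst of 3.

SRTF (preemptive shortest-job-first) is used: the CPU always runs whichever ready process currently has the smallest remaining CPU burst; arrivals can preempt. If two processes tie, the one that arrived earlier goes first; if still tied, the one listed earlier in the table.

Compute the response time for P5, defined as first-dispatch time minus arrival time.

Schedule: | P1 0-1 | P2 1-7 | P4 7-9 | P3 9-13 | P7 13-16 | P5 16-20 | P1 20-29 | P6 29-41 |
Completion: P1=29  P2=7  P3=13  P4=9  P5=20  P6=41  P7=16
Turnaround (C−A): P1=29  P2=6  P3=10  P4=3  P5=13  P6=33  P7=6
Response(P5) = first start − arrival = 16 − 7 = 9

9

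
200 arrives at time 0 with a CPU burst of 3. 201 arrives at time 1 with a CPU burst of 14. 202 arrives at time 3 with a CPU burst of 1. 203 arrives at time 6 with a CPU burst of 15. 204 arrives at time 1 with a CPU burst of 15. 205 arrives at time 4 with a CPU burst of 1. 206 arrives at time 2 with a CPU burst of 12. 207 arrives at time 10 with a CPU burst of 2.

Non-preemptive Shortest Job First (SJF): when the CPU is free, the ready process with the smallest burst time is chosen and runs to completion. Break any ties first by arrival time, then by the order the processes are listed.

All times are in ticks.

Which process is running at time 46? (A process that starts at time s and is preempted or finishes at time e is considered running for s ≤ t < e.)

204

Timeline: | 200 0-3 | 202 3-4 | 205 4-5 | 206 5-17 | 207 17-19 | 201 19-33 | 204 33-48 | 203 48-63 |
Completion: 200=3  201=33  202=4  203=63  204=48  205=5  206=17  207=19
Turnaround (C−A): 200=3  201=32  202=1  203=57  204=47  205=1  206=15  207=9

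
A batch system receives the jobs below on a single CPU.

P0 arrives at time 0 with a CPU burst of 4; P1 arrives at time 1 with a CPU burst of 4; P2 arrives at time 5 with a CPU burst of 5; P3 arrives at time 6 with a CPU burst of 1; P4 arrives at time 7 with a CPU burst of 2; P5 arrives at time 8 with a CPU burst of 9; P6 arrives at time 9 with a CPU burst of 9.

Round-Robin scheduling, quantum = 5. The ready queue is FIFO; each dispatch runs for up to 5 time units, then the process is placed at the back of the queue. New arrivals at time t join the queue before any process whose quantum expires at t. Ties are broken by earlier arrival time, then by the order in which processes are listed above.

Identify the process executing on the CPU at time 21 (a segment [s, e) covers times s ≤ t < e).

P6

Schedule: | P0 0-4 | P1 4-8 | P2 8-13 | P3 13-14 | P4 14-16 | P5 16-21 | P6 21-26 | P5 26-30 | P6 30-34 |
Completion: P0=4  P1=8  P2=13  P3=14  P4=16  P5=30  P6=34
Turnaround (C−A): P0=4  P1=7  P2=8  P3=8  P4=9  P5=22  P6=25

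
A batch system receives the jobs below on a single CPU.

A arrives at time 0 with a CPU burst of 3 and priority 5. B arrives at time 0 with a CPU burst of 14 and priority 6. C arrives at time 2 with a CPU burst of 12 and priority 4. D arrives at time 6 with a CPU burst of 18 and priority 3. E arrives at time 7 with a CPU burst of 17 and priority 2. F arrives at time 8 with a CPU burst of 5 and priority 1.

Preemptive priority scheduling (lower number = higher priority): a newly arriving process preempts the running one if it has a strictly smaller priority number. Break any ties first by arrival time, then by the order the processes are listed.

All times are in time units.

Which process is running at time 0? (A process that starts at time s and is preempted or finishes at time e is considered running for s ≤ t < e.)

A

Gantt: | A 0-2 | C 2-6 | D 6-7 | E 7-8 | F 8-13 | E 13-29 | D 29-46 | C 46-54 | A 54-55 | B 55-69 |
Completion: A=55  B=69  C=54  D=46  E=29  F=13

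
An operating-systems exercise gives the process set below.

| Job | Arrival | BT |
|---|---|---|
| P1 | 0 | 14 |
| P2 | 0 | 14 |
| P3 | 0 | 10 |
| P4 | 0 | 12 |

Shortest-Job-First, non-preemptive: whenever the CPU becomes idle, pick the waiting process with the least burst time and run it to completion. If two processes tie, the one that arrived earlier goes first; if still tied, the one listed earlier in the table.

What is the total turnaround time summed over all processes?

Gantt: | P3 0-10 | P4 10-22 | P1 22-36 | P2 36-50 |
Completion: P1=36  P2=50  P3=10  P4=22
Turnaround = completion − arrival: P1=36, P2=50, P3=10, P4=22
Total turnaround = 36 + 50 + 10 + 22 = 118

118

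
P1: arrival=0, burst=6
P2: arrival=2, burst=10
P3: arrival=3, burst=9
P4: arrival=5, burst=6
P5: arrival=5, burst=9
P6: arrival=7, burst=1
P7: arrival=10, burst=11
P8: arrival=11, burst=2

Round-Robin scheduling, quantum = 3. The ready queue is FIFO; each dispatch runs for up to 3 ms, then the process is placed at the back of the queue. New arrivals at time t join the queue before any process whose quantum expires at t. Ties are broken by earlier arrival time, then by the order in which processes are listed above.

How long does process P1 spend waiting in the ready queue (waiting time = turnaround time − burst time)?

6

Timeline: | P1 0-3 | P2 3-6 | P3 6-9 | P1 9-12 | P4 12-15 | P5 15-18 | P2 18-21 | P6 21-22 | P3 22-25 | P7 25-28 | P8 28-30 | P4 30-33 | P5 33-36 | P2 36-39 | P3 39-42 | P7 42-45 | P5 45-48 | P2 48-49 | P7 49-54 |
Completion: P1=12  P2=49  P3=42  P4=33  P5=48  P6=22  P7=54  P8=30
Waiting(P1) = turnaround − burst = 12 − 6 = 6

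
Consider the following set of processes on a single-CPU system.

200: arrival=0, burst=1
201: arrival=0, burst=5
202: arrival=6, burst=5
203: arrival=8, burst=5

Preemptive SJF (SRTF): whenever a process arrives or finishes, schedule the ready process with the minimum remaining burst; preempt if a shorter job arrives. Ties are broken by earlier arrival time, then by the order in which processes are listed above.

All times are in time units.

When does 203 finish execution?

Schedule: | 200 0-1 | 201 1-6 | 202 6-11 | 203 11-16 |
Completion: 200=1  201=6  202=11  203=16

16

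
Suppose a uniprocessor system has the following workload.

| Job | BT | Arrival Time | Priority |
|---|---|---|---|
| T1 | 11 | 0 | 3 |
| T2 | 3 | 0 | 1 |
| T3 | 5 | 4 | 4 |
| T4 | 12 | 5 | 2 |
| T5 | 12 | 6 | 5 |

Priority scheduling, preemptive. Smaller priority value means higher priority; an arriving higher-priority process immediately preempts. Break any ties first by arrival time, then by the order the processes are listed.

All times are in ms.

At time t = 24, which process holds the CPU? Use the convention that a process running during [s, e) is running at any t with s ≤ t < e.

T1

Timeline: | T2 0-3 | T1 3-5 | T4 5-17 | T1 17-26 | T3 26-31 | T5 31-43 |
Completion: T1=26  T2=3  T3=31  T4=17  T5=43
Turnaround (C−A): T1=26  T2=3  T3=27  T4=12  T5=37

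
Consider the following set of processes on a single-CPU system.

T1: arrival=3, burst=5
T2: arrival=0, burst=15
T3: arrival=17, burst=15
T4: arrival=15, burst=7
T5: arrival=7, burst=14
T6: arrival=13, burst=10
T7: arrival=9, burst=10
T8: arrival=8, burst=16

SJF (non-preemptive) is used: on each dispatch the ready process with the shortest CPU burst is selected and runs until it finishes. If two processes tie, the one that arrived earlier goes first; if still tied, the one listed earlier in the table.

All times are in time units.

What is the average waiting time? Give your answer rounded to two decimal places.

Gantt: | T2 0-15 | T1 15-20 | T4 20-27 | T7 27-37 | T6 37-47 | T5 47-61 | T3 61-76 | T8 76-92 |
Completion: T1=20  T2=15  T3=76  T4=27  T5=61  T6=47  T7=37  T8=92
Waiting times: T1=12, T2=0, T3=44, T4=5, T5=40, T6=24, T7=18, T8=68
Average waiting = (12+0+44+5+40+24+18+68) / 8 = 211/8 = 26.38

26.38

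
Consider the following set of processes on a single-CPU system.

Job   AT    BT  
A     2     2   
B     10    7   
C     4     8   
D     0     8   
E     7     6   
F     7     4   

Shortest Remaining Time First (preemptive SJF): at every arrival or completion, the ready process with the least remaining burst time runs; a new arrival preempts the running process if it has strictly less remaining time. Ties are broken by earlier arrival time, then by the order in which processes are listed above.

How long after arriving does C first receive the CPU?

Gantt: | D 0-2 | A 2-4 | D 4-10 | F 10-14 | E 14-20 | B 20-27 | C 27-35 |
Completion: A=4  B=27  C=35  D=10  E=20  F=14
Turnaround (C−A): A=2  B=17  C=31  D=10  E=13  F=7
Response(C) = first start − arrival = 27 − 4 = 23

23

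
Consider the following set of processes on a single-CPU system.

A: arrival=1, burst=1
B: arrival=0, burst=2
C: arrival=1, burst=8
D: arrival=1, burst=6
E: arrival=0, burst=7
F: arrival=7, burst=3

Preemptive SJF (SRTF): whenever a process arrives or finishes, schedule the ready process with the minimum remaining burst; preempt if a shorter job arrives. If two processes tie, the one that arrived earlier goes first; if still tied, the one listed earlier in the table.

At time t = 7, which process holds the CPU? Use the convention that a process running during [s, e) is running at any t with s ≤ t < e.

D

Schedule: | B 0-2 | A 2-3 | D 3-9 | F 9-12 | E 12-19 | C 19-27 |
Completion: A=3  B=2  C=27  D=9  E=19  F=12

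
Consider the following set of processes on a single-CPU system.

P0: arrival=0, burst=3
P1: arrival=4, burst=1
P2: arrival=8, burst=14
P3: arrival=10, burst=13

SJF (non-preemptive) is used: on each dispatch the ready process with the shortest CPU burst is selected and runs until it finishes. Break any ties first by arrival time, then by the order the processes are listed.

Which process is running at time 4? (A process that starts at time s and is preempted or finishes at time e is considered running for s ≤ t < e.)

P1

Timeline: | P0 0-3 | idle 3-4 | P1 4-5 | idle 5-8 | P2 8-22 | P3 22-35 |
Completion: P0=3  P1=5  P2=22  P3=35
Turnaround (C−A): P0=3  P1=1  P2=14  P3=25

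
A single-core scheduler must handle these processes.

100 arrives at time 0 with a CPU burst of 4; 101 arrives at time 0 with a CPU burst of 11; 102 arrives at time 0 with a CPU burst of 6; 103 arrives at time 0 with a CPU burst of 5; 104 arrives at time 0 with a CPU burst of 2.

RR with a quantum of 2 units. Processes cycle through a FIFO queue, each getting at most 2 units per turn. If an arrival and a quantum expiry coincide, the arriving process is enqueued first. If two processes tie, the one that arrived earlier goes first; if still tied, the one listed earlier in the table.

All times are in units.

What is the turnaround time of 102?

Timeline: | 100 0-2 | 101 2-4 | 102 4-6 | 103 6-8 | 104 8-10 | 100 10-12 | 101 12-14 | 102 14-16 | 103 16-18 | 101 18-20 | 102 20-22 | 103 22-23 | 101 23-28 |
Completion: 100=12  101=28  102=22  103=23  104=10
Turnaround (C−A): 100=12  101=28  102=22  103=23  104=10
Turnaround(102) = completion − arrival = 22 − 0 = 22

22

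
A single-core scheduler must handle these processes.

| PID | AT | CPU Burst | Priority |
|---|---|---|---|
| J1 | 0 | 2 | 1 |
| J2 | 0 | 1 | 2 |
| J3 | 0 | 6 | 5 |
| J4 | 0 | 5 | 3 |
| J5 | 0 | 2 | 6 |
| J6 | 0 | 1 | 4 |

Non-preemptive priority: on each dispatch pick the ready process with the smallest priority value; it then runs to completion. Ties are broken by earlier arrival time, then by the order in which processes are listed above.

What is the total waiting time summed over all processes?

37

Timeline: | J1 0-2 | J2 2-3 | J4 3-8 | J6 8-9 | J3 9-15 | J5 15-17 |
Completion: J1=2  J2=3  J3=15  J4=8  J5=17  J6=9
Waiting = turnaround − burst: J1=0, J2=2, J3=9, J4=3, J5=15, J6=8
Total waiting = 0 + 2 + 9 + 3 + 15 + 8 = 37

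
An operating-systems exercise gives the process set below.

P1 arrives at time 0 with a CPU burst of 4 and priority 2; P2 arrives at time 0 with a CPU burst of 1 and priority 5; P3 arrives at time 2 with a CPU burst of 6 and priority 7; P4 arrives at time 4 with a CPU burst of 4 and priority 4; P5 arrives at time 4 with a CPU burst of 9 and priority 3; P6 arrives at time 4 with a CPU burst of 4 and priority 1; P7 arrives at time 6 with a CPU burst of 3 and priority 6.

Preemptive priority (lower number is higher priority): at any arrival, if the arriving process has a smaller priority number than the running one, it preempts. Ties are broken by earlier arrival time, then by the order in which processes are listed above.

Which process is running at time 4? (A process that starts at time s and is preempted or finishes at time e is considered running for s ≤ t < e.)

Schedule: | P1 0-4 | P6 4-8 | P5 8-17 | P4 17-21 | P2 21-22 | P7 22-25 | P3 25-31 |
Completion: P1=4  P2=22  P3=31  P4=21  P5=17  P6=8  P7=25
Turnaround (C−A): P1=4  P2=22  P3=29  P4=17  P5=13  P6=4  P7=19

P6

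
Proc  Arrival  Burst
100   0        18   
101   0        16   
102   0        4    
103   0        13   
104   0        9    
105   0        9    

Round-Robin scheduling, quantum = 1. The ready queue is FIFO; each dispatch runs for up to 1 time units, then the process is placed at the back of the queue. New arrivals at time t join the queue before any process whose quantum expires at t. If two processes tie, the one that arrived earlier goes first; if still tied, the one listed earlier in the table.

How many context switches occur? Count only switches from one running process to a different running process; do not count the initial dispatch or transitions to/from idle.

67

Gantt: | 100 0-1 | 101 1-2 | 102 2-3 | 103 3-4 | 104 4-5 | 105 5-6 | 100 6-7 | 101 7-8 | 102 8-9 | 103 9-10 | 104 10-11 | 105 11-12 | 100 12-13 | 101 13-14 | 102 14-15 | 103 15-16 | 104 16-17 | 105 17-18 | 100 18-19 | 101 19-20 | 102 20-21 | 103 21-22 | 104 22-23 | 105 23-24 | 100 24-25 | 101 25-26 | 103 26-27 | 104 27-28 | 105 28-29 | 100 29-30 | 101 30-31 | 103 31-32 | 104 32-33 | 105 33-34 | 100 34-35 | 101 35-36 | 103 36-37 | 104 37-38 | 105 38-39 | 100 39-40 | 101 40-41 | 103 41-42 | 104 42-43 | 105 43-44 | 100 44-45 | 101 45-46 | 103 46-47 | 104 47-48 | 105 48-49 | 100 49-50 | 101 50-51 | 103 51-52 | 100 52-53 | 101 53-54 | 103 54-55 | 100 55-56 | 101 56-57 | 103 57-58 | 100 58-59 | 101 59-60 | 103 60-61 | 100 61-62 | 101 62-63 | 100 63-64 | 101 64-65 | 100 65-66 | 101 66-67 | 100 67-69 |
Completion: 100=69  101=67  102=21  103=61  104=48  105=49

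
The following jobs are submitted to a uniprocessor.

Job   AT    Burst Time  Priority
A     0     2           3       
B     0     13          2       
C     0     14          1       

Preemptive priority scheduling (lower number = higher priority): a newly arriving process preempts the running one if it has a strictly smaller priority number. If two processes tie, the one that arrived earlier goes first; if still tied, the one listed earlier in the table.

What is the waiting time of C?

0

Gantt: | C 0-14 | B 14-27 | A 27-29 |
Completion: A=29  B=27  C=14
Waiting(C) = turnaround − burst = 14 − 14 = 0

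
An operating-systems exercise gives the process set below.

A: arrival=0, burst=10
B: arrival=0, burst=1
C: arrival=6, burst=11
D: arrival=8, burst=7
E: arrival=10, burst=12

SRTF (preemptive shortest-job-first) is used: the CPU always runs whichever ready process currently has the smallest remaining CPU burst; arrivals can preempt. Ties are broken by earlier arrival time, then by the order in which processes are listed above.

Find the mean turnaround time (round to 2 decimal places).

Timeline: | B 0-1 | A 1-11 | D 11-18 | C 18-29 | E 29-41 |
Completion: A=11  B=1  C=29  D=18  E=41
Turnaround (C−A): A=11  B=1  C=23  D=10  E=31
Turnaround times: A=11, B=1, C=23, D=10, E=31
Average turnaround = (11+1+23+10+31) / 5 = 76/5 = 15.20

15.20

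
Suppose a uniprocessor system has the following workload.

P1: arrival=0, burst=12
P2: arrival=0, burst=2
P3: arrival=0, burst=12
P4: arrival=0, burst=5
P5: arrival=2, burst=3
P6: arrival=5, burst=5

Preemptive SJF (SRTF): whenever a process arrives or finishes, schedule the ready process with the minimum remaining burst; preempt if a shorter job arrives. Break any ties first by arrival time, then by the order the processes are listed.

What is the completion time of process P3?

39

Gantt: | P2 0-2 | P5 2-5 | P4 5-10 | P6 10-15 | P1 15-27 | P3 27-39 |
Completion: P1=27  P2=2  P3=39  P4=10  P5=5  P6=15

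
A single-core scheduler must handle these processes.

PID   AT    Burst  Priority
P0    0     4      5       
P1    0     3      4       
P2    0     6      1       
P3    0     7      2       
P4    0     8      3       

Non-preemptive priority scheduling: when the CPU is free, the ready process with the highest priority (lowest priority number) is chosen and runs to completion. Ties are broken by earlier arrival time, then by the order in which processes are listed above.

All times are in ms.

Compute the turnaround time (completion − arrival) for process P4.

21

Timeline: | P2 0-6 | P3 6-13 | P4 13-21 | P1 21-24 | P0 24-28 |
Completion: P0=28  P1=24  P2=6  P3=13  P4=21
Turnaround (C−A): P0=28  P1=24  P2=6  P3=13  P4=21
Turnaround(P4) = completion − arrival = 21 − 0 = 21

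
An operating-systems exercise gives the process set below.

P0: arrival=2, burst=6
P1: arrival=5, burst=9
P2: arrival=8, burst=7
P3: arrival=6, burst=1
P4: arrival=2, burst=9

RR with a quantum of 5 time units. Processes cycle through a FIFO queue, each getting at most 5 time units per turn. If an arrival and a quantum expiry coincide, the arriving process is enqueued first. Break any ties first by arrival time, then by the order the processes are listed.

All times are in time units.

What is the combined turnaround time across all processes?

Timeline: | idle 0-2 | P0 2-7 | P4 7-12 | P1 12-17 | P3 17-18 | P0 18-19 | P2 19-24 | P4 24-28 | P1 28-32 | P2 32-34 |
Completion: P0=19  P1=32  P2=34  P3=18  P4=28
Turnaround = completion − arrival: P0=17, P1=27, P2=26, P3=12, P4=26
Total turnaround = 17 + 27 + 26 + 12 + 26 = 108

108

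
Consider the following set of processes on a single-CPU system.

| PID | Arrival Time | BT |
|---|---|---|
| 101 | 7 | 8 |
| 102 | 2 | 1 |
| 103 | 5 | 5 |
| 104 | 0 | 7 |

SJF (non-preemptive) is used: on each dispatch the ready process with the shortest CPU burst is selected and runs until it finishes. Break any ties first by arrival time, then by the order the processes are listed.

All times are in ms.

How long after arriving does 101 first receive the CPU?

6

Timeline: | 104 0-7 | 102 7-8 | 103 8-13 | 101 13-21 |
Completion: 101=21  102=8  103=13  104=7
Response(101) = first start − arrival = 13 − 7 = 6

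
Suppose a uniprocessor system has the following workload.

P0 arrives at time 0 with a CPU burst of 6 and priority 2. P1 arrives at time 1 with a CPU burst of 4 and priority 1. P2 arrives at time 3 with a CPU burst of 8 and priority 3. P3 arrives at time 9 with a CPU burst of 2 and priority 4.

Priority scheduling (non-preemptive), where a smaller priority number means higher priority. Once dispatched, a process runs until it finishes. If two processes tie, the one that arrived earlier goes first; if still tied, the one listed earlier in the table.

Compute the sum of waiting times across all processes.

21

Timeline: | P0 0-6 | P1 6-10 | P2 10-18 | P3 18-20 |
Completion: P0=6  P1=10  P2=18  P3=20
Turnaround (C−A): P0=6  P1=9  P2=15  P3=11
Waiting = turnaround − burst: P0=0, P1=5, P2=7, P3=9
Total waiting = 0 + 5 + 7 + 9 = 21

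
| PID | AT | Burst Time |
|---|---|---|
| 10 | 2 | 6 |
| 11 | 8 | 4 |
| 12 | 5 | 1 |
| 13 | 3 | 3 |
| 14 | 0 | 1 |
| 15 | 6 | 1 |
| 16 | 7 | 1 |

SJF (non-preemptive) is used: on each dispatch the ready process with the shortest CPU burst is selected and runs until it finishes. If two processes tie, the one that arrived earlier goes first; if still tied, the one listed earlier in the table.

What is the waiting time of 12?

Gantt: | 14 0-1 | idle 1-2 | 10 2-8 | 12 8-9 | 15 9-10 | 16 10-11 | 13 11-14 | 11 14-18 |
Completion: 10=8  11=18  12=9  13=14  14=1  15=10  16=11
Waiting(12) = turnaround − burst = 4 − 1 = 3

3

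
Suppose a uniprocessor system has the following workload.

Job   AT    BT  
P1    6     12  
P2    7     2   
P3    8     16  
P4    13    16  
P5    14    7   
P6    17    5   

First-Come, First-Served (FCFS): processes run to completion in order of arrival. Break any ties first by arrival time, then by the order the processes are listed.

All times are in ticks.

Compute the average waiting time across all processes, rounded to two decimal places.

Schedule: | idle 0-6 | P1 6-18 | P2 18-20 | P3 20-36 | P4 36-52 | P5 52-59 | P6 59-64 |
Completion: P1=18  P2=20  P3=36  P4=52  P5=59  P6=64
Turnaround (C−A): P1=12  P2=13  P3=28  P4=39  P5=45  P6=47
Waiting times: P1=0, P2=11, P3=12, P4=23, P5=38, P6=42
Average waiting = (0+11+12+23+38+42) / 6 = 126/6 = 21.00

21.00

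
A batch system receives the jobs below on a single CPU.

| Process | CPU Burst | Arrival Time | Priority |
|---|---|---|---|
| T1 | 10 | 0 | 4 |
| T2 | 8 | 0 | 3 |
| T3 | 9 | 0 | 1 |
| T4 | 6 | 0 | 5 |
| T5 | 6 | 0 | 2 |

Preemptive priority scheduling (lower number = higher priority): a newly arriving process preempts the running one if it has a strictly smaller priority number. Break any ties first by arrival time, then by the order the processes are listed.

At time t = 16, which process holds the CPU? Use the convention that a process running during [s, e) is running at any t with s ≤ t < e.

T2

Gantt: | T3 0-9 | T5 9-15 | T2 15-23 | T1 23-33 | T4 33-39 |
Completion: T1=33  T2=23  T3=9  T4=39  T5=15
Turnaround (C−A): T1=33  T2=23  T3=9  T4=39  T5=15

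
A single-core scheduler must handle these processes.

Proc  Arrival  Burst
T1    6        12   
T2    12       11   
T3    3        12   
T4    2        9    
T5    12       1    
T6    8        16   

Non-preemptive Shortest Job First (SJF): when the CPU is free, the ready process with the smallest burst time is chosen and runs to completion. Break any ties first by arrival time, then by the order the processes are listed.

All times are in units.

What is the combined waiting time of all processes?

99

Timeline: | idle 0-2 | T4 2-11 | T3 11-23 | T5 23-24 | T2 24-35 | T1 35-47 | T6 47-63 |
Completion: T1=47  T2=35  T3=23  T4=11  T5=24  T6=63
Waiting = turnaround − burst: T1=29, T2=12, T3=8, T4=0, T5=11, T6=39
Total waiting = 29 + 12 + 8 + 0 + 11 + 39 = 99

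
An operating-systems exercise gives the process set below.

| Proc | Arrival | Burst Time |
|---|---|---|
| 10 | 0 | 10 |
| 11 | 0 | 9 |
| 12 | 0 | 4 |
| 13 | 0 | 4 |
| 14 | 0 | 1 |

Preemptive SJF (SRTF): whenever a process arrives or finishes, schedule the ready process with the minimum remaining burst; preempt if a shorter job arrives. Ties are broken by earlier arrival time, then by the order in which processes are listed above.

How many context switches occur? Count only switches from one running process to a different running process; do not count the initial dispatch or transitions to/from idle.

Timeline: | 14 0-1 | 12 1-5 | 13 5-9 | 11 9-18 | 10 18-28 |
Completion: 10=28  11=18  12=5  13=9  14=1
Turnaround (C−A): 10=28  11=18  12=5  13=9  14=1

4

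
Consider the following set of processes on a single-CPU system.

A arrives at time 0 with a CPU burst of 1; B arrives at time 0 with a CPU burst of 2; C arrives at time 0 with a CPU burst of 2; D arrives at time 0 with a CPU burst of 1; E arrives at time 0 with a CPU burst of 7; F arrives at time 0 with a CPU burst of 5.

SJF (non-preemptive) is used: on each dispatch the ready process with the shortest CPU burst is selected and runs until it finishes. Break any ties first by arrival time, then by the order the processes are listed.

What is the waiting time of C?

Gantt: | A 0-1 | D 1-2 | B 2-4 | C 4-6 | F 6-11 | E 11-18 |
Completion: A=1  B=4  C=6  D=2  E=18  F=11
Waiting(C) = turnaround − burst = 6 − 2 = 4

4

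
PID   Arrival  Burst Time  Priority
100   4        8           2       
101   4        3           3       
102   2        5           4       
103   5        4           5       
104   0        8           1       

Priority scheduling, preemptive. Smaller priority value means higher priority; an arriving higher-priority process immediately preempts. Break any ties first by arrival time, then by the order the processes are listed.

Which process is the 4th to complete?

102

Schedule: | 104 0-8 | 100 8-16 | 101 16-19 | 102 19-24 | 103 24-28 |
Completion: 100=16  101=19  102=24  103=28  104=8
Turnaround (C−A): 100=12  101=15  102=22  103=23  104=8
Finish order: 104 → 100 → 101 → 102 → 103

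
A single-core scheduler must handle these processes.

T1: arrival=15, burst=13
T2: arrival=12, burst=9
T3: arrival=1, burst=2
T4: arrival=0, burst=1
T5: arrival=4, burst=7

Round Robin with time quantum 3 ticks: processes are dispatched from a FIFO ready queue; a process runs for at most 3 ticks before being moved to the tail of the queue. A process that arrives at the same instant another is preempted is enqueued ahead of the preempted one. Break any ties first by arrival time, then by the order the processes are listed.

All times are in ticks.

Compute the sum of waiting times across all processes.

12

Schedule: | T4 0-1 | T3 1-3 | idle 3-4 | T5 4-11 | idle 11-12 | T2 12-15 | T1 15-18 | T2 18-21 | T1 21-24 | T2 24-27 | T1 27-34 |
Completion: T1=34  T2=27  T3=3  T4=1  T5=11
Turnaround (C−A): T1=19  T2=15  T3=2  T4=1  T5=7
Waiting = turnaround − burst: T1=6, T2=6, T3=0, T4=0, T5=0
Total waiting = 6 + 6 + 0 + 0 + 0 = 12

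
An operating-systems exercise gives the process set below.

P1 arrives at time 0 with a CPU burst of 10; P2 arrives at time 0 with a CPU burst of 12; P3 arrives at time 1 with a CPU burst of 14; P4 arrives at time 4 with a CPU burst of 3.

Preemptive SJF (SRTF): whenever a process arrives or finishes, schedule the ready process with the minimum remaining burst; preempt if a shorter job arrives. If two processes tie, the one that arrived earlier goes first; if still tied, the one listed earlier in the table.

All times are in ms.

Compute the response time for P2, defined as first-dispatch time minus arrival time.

13

Timeline: | P1 0-4 | P4 4-7 | P1 7-13 | P2 13-25 | P3 25-39 |
Completion: P1=13  P2=25  P3=39  P4=7
Response(P2) = first start − arrival = 13 − 0 = 13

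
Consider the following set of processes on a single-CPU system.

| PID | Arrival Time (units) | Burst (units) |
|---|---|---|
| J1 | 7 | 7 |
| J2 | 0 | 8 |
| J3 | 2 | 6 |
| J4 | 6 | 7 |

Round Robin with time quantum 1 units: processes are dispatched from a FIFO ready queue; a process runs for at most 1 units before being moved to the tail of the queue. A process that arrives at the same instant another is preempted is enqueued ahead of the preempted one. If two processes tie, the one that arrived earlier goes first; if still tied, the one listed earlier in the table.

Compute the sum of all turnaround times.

80

Timeline: | J2 0-2 | J3 2-3 | J2 3-4 | J3 4-5 | J2 5-6 | J3 6-7 | J4 7-8 | J2 8-9 | J1 9-10 | J3 10-11 | J4 11-12 | J2 12-13 | J1 13-14 | J3 14-15 | J4 15-16 | J2 16-17 | J1 17-18 | J3 18-19 | J4 19-20 | J2 20-21 | J1 21-22 | J4 22-23 | J1 23-24 | J4 24-25 | J1 25-26 | J4 26-27 | J1 27-28 |
Completion: J1=28  J2=21  J3=19  J4=27
Turnaround = completion − arrival: J1=21, J2=21, J3=17, J4=21
Total turnaround = 21 + 21 + 17 + 21 = 80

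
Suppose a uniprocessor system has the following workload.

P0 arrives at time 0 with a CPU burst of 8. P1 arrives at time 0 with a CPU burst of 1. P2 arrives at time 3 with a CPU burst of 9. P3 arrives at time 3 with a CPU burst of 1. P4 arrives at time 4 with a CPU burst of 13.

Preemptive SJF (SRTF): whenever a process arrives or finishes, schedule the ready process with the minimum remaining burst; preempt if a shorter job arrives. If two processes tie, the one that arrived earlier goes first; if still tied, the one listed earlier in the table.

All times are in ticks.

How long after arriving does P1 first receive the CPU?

0

Schedule: | P1 0-1 | P0 1-3 | P3 3-4 | P0 4-10 | P2 10-19 | P4 19-32 |
Completion: P0=10  P1=1  P2=19  P3=4  P4=32
Turnaround (C−A): P0=10  P1=1  P2=16  P3=1  P4=28
Response(P1) = first start − arrival = 0 − 0 = 0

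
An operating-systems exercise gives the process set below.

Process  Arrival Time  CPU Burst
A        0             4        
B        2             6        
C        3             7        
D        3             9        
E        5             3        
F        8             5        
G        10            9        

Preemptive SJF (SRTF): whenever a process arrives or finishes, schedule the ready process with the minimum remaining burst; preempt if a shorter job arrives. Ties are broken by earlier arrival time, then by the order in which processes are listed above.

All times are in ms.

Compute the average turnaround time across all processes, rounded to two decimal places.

Gantt: | A 0-4 | B 4-5 | E 5-8 | B 8-13 | F 13-18 | C 18-25 | D 25-34 | G 34-43 |
Completion: A=4  B=13  C=25  D=34  E=8  F=18  G=43
Turnaround (C−A): A=4  B=11  C=22  D=31  E=3  F=10  G=33
Turnaround times: A=4, B=11, C=22, D=31, E=3, F=10, G=33
Average turnaround = (4+11+22+31+3+10+33) / 7 = 114/7 = 16.29

16.29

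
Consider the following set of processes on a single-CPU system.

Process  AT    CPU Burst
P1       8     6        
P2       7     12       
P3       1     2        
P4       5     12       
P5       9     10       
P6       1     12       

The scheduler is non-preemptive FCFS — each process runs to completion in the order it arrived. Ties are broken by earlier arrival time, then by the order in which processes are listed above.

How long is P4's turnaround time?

Timeline: | idle 0-1 | P3 1-3 | P6 3-15 | P4 15-27 | P2 27-39 | P1 39-45 | P5 45-55 |
Completion: P1=45  P2=39  P3=3  P4=27  P5=55  P6=15
Turnaround(P4) = completion − arrival = 27 − 5 = 22

22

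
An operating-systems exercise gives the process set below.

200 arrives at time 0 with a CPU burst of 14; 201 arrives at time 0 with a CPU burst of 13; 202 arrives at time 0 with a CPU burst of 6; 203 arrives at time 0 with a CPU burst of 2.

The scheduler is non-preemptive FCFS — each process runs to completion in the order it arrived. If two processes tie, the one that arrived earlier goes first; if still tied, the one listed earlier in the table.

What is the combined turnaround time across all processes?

Gantt: | 200 0-14 | 201 14-27 | 202 27-33 | 203 33-35 |
Completion: 200=14  201=27  202=33  203=35
Turnaround (C−A): 200=14  201=27  202=33  203=35
Turnaround = completion − arrival: 200=14, 201=27, 202=33, 203=35
Total turnaround = 14 + 27 + 33 + 35 = 109

109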